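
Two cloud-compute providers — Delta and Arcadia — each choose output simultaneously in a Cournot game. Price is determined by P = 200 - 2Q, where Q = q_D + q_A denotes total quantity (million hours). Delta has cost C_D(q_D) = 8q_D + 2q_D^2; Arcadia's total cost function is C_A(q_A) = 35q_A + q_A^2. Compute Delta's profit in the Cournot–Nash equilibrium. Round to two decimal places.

1396.04

Delta's profit: π_D = (200 - 2Q)q_D - (8q_D + 2q_D²). Setting ∂π_D/∂q_D = 0: 192 - 8q_D - 2(q_A) = 0.
Arcadia's first-order condition: 165 - 6q_A - 2(q_D) = 0.
Rearranging gives the reaction functions q_D = (192 - 2q_A)/8 and q_A = (165 - 2q_D)/6.
Substituting one into the other gives q_D = 411/22 and q_A = 234/11.
Price P = 200 - 2·(879/22) = 1321/11.
Delta's profit: (1321/11)·(411/22) - 8·(411/22) - 2(411/22)² = 1396.0413.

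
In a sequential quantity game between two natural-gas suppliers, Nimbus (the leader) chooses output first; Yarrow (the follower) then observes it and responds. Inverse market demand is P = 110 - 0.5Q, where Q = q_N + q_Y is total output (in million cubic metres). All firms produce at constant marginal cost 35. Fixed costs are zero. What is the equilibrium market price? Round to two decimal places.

53.75

Solve by backward induction. Given q_N, the follower Yarrow maximises π_Y = (110 - (1/2)q_N - (1/2)q_Y)q_Y - 35q_Y.
∂π_Y/∂q_Y = 75 - (1/2)q_N - q_Y = 0 gives the reaction function q_Y = (75 - (1/2)q_N).
The leader anticipates this reaction. Substituting into P = 110 - 0.5Q gives P = 145/2 - (1/4)q_N, so π_N = (145/2 - (1/4)q_N)q_N - 35q_N.
Leader FOC: 75/2 - (1/2)q_N = 0, so q_N = 75.
Then q_Y = (75 - (1/2)·75) = 75/2.
Total output Q = 225/2, so price P = 110 - (1/2)·(225/2) = 215/4.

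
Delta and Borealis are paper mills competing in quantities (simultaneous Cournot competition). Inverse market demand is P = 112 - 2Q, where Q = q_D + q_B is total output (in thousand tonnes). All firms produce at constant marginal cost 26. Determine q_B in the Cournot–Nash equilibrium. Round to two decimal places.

14.33

A representative firm's profit is π_i = q_i(112 - 2Q) - 26q_i.
Setting ∂π_i/∂q_i = 0 with rivals' quantities fixed: 86 - 4q_i - 2q_j = 0.
With identical firms every q_j equals q_i, so q_j = q_i and 86 = 6q_i, giving q_i = 43/3.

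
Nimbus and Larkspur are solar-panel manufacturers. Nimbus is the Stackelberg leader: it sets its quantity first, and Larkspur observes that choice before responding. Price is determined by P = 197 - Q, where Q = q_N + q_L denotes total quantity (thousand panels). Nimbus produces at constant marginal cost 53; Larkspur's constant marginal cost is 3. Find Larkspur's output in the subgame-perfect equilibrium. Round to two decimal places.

73.50

The follower Larkspur best-responds to any q_N: π_L = (197 - Q)q_L - 3q_L.
Follower FOC: 194 - q_N - 2q_L = 0, so q_L(q_N) = (194 - q_N)/2.
The leader anticipates this reaction. Substituting into P = 197 - Q gives P = 100 - (1/2)q_N, so π_N = (100 - (1/2)q_N)q_N - 53q_N.
Maximising: ∂π_N/∂q_N = 47 - q_N = 0, giving q_N = 47.
Then q_L = (194 - 47)/2 = 147/2.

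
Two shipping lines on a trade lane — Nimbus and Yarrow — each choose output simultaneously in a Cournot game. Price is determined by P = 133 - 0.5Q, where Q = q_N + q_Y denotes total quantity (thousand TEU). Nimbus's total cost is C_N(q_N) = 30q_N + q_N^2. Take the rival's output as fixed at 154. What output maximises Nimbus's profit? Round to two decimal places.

8.67

With the rival's output fixed at 154, Nimbus's profit is π_N = (133 - (1/2)·154 - (1/2)q_N)q_N - (30q_N + q_N²) = (56 - (1/2)q_N)q_N - (30q_N + q_N²).
∂π_N/∂q_N = 26 - 3q_N = 0, so q_N = 26/3.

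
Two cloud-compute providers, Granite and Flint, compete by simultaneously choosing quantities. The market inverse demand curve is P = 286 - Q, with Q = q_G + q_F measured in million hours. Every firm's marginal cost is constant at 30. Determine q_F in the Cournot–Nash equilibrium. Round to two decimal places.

85.33

Each firm earns π_i = (286 - Q)q_i - 30q_i.
First-order condition (treating rivals' output as given): 256 - 2q_i - q_j = 0.
With identical firms every q_j equals q_i, so q_j = q_i and 256 = 3q_i, giving q_i = 256/3.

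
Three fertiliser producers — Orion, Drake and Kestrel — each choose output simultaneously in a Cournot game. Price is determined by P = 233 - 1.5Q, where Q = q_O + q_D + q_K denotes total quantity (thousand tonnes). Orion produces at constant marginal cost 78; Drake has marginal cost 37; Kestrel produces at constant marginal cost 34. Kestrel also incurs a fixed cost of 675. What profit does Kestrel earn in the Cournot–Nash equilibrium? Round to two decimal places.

Orion's profit: π_O = (233 - 1.5Q)q_O - (78q_O). Setting ∂π_O/∂q_O = 0: 155 - 3q_O - (3/2)(q_D + q_K) = 0.
Drake's profit: π_D = (233 - 1.5Q)q_D - (37q_D). Setting ∂π_D/∂q_D = 0: 196 - 3q_D - (3/2)(q_O + q_K) = 0.
Kestrel's profit: π_K = (233 - 1.5Q)q_K - (34q_K). Setting ∂π_K/∂q_K = 0: 199 - 3q_K - (3/2)(q_O + q_D) = 0.
Adding the 3 conditions: 550 − 3Q − 3Q = 0, i.e. Q = 275/3.
Back-substituting: q_O = (155 − 275/2)/(3/2) = 35/3, q_D = (196 − 275/2)/(3/2) = 39, q_K = (199 − 275/2)/(3/2) = 41.
Price P = 233 - (3/2)·(275/3) = 191/2.
Kestrel's profit: (191/2 - 34)·41 - 675 = 1846.5000.

1846.50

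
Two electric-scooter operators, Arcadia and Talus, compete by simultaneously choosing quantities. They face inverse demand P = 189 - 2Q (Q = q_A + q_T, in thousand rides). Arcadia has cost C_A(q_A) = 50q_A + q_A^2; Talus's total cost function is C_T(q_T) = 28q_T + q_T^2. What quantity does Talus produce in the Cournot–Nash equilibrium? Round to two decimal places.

21.50

Arcadia's profit: π_A = (189 - 2Q)q_A - (50q_A + q_A²). Setting ∂π_A/∂q_A = 0: 139 - 6q_A - 2(q_T) = 0.
Talus's first-order condition: 161 - 6q_T - 2(q_A) = 0.
Best responses: q_A = (139 - 2q_T)/6, q_T = (161 - 2q_A)/6.
Solving the pair: q_A = 16, q_T = 43/2.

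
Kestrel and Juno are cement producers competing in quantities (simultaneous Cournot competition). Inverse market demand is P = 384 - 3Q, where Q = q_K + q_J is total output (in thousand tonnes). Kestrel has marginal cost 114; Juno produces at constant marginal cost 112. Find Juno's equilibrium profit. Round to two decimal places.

2780.59

Kestrel's profit: π_K = (384 - 3Q)q_K - (114q_K). Setting ∂π_K/∂q_K = 0: 270 - 6q_K - 3(q_J) = 0.
Juno's first-order condition: 272 - 6q_J - 3(q_K) = 0.
So q_K = (270 - 3q_J)/6 and q_J = (272 - 3q_K)/6.
Solving the pair: q_K = 268/9, q_J = 274/9.
Price P = 384 - 3·(542/9) = 610/3.
Juno's profit: (610/3 - 112)·(274/9) = 2780.5926.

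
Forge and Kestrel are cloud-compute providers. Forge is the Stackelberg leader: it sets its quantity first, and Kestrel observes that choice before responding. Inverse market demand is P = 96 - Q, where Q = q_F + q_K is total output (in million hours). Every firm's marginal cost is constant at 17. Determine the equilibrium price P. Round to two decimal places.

36.75

Solve by backward induction. Given q_F, the follower Kestrel maximises π_K = (96 - q_F - q_K)q_K - 17q_K.
∂π_K/∂q_K = 79 - q_F - 2q_K = 0 gives the reaction function q_K = (79 - q_F)/2.
The leader anticipates this reaction. Substituting into P = 96 - Q gives P = 113/2 - (1/2)q_F, so π_F = (113/2 - (1/2)q_F)q_F - 17q_F.
Maximising: ∂π_F/∂q_F = 79/2 - q_F = 0, giving q_F = 79/2.
Then q_K = (79 - 79/2)/2 = 79/4.
Total output Q = 237/4, so price P = 96 - 237/4 = 147/4.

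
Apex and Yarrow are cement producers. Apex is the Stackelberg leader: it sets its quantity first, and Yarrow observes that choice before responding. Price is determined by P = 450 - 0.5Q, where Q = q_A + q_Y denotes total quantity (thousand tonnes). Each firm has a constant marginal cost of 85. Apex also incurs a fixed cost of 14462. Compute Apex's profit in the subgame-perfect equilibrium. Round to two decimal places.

18844.25

The follower Yarrow best-responds to any q_A: π_Y = (450 - 0.5Q)q_Y - 85q_Y.
∂π_Y/∂q_Y = 365 - (1/2)q_A - q_Y = 0 gives the reaction function q_Y = (365 - (1/2)q_A).
The leader anticipates this reaction. Substituting into P = 450 - 0.5Q gives P = 535/2 - (1/4)q_A, so π_A = (535/2 - (1/4)q_A)q_A - 85q_A.
The leader's first-order condition 365/2 - (1/2)q_A = 0 yields q_A = 365.
Then q_Y = (365 - (1/2)·365) = 365/2.
Price P = 450 - (1/2)·(1095/2) = 705/4.
Apex's profit: (705/4 - 85)·365 - 14462 = 18844.2500.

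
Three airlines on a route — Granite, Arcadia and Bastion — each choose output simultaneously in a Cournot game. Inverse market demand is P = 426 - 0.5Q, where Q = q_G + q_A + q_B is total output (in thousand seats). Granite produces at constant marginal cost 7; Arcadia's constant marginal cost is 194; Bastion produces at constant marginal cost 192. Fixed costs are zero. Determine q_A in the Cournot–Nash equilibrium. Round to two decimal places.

21.50

Granite's profit: π_G = (426 - 0.5Q)q_G - (7q_G). Setting ∂π_G/∂q_G = 0: 419 - q_G - (1/2)(q_A + q_B) = 0.
Arcadia's first-order condition: 232 - q_A - (1/2)(q_G + q_B) = 0.
Bastion's profit: π_B = (426 - 0.5Q)q_B - (192q_B). Setting ∂π_B/∂q_B = 0: 234 - q_B - (1/2)(q_G + q_A) = 0.
Summing all 3 equations gives 885 − 2Q = 0, hence Q = 885/2.
Back-substituting: q_G = (419 − 885/4)/(1/2) = 791/2, q_A = (232 − 885/4)/(1/2) = 43/2, q_B = (234 − 885/4)/(1/2) = 51/2.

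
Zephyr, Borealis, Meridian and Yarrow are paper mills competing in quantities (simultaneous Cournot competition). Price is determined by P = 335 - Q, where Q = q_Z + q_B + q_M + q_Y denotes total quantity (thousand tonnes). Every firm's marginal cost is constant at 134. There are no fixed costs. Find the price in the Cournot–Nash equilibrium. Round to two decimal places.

174.20

Each firm earns π_i = (335 - Q)q_i - 134q_i.
Setting ∂π_i/∂q_i = 0 with rivals' quantities fixed: 201 - 2q_i - Σ_{j≠i} q_j = 0.
With identical firms every q_j equals q_i, so Σ_{j≠i} q_j = 3q_i and 201 = 5q_i, giving q_i = 201/5.
Total output Q = 804/5, so price P = 335 - 804/5 = 871/5.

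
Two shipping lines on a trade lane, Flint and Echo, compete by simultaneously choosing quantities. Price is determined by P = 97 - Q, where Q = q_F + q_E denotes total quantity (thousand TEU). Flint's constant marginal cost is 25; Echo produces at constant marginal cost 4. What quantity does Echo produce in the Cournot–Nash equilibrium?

Flint's profit: π_F = (97 - Q)q_F - (25q_F). Setting ∂π_F/∂q_F = 0: 72 - 2q_F - (q_E) = 0.
Echo's first-order condition: 93 - 2q_E - (q_F) = 0.
Rearranging gives the reaction functions q_F = (72 - q_E)/2 and q_E = (93 - q_F)/2.
Substituting one into the other gives q_F = 17 and q_E = 38.

38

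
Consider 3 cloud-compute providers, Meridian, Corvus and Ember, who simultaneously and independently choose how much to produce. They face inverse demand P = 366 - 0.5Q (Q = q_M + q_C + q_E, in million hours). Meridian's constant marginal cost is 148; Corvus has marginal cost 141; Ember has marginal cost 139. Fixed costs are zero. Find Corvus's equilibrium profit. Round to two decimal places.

6612.50

Meridian's profit: π_M = (366 - 0.5Q)q_M - (148q_M). Setting ∂π_M/∂q_M = 0: 218 - q_M - (1/2)(q_C + q_E) = 0.
Corvus's first-order condition: 225 - q_C - (1/2)(q_M + q_E) = 0.
Ember's first-order condition: 227 - q_E - (1/2)(q_M + q_C) = 0.
Adding the 3 first-order conditions: 670 − 2Q = 0, so Q = 335.
Back-substituting: q_M = (218 − 335/2)/(1/2) = 101, q_C = (225 − 335/2)/(1/2) = 115, q_E = (227 − 335/2)/(1/2) = 119.
Price P = 366 - (1/2)·335 = 397/2.
Corvus's profit: (397/2 - 141)·115 = 6612.5000.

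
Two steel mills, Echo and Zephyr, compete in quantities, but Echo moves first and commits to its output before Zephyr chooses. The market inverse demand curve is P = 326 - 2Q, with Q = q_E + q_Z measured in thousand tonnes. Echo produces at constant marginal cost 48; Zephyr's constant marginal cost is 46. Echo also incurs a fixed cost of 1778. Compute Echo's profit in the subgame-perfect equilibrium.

2983

Solve by backward induction. Given q_E, the follower Zephyr maximises π_Z = (326 - 2q_E - 2q_Z)q_Z - 46q_Z.
Setting the follower's marginal profit to zero, 280 - 2q_E - 4q_Z = 0, i.e. q_Z = (280 - 2q_E)/4.
The leader anticipates this reaction. Substituting into P = 326 - 2Q gives P = 186 - q_E, so π_E = (186 - q_E)q_E - 48q_E.
Leader FOC: 138 - 2q_E = 0, so q_E = 69.
Then q_Z = (280 - 2·69)/4 = 71/2.
Price P = 326 - 2·(209/2) = 117.
Echo's profit: (117 - 48)·69 - 1778 = 2983.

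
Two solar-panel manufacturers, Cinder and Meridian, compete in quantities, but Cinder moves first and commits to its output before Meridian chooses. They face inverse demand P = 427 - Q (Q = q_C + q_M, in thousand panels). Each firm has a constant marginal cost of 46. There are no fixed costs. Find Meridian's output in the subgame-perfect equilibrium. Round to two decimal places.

Solve by backward induction. Given q_C, the follower Meridian maximises π_M = (427 - q_C - q_M)q_M - 46q_M.
Follower FOC: 381 - q_C - 2q_M = 0, so q_M(q_C) = (381 - q_C)/2.
Cinder substitutes q_M(q_C) into its own profit: π_C = q_C(427 - q_C - (381 - q_C)/2) - 46q_C = (473/2 - (1/2)q_C)q_C - 46q_C.
Maximising: ∂π_C/∂q_C = 381/2 - q_C = 0, giving q_C = 381/2.
Then q_M = (381 - 381/2)/2 = 381/4.

95.25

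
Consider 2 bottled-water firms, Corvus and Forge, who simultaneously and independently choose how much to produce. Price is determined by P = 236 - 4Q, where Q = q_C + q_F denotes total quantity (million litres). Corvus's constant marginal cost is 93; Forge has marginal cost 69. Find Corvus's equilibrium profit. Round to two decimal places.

393.36

Corvus's profit: π_C = (236 - 4Q)q_C - (93q_C). Setting ∂π_C/∂q_C = 0: 143 - 8q_C - 4(q_F) = 0.
Forge's profit: π_F = (236 - 4Q)q_F - (69q_F). Setting ∂π_F/∂q_F = 0: 167 - 8q_F - 4(q_C) = 0.
So q_C = (143 - 4q_F)/8 and q_F = (167 - 4q_C)/8.
Substituting one into the other gives q_C = 119/12 and q_F = 191/12.
Price P = 236 - 4·(155/6) = 398/3.
Corvus's profit: (398/3 - 93)·(119/12) = 393.3611.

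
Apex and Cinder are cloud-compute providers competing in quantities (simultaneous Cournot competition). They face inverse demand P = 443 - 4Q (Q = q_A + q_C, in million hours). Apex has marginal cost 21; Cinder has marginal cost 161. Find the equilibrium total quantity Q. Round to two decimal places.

Apex's profit: π_A = (443 - 4Q)q_A - (21q_A). Setting ∂π_A/∂q_A = 0: 422 - 8q_A - 4(q_C) = 0.
Cinder's first-order condition: 282 - 8q_C - 4(q_A) = 0.
So q_A = (422 - 4q_C)/8 and q_C = (282 - 4q_A)/8.
Solving the pair: q_A = 281/6, q_C = 71/6.
Total output Q = 281/6 + 71/6 = 176/3.

58.67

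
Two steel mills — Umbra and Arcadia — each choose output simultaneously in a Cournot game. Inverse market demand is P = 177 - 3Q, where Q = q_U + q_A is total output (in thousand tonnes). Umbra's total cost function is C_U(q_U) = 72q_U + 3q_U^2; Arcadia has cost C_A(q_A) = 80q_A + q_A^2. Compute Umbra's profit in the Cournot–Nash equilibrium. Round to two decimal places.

Umbra's profit: π_U = (177 - 3Q)q_U - (72q_U + 3q_U²). Setting ∂π_U/∂q_U = 0: 105 - 12q_U - 3(q_A) = 0.
Arcadia's profit: π_A = (177 - 3Q)q_A - (80q_A + q_A²). Setting ∂π_A/∂q_A = 0: 97 - 8q_A - 3(q_U) = 0.
So q_U = (105 - 3q_A)/12 and q_A = (97 - 3q_U)/8.
Substituting one into the other gives q_U = 183/29 and q_A = 283/29.
Price P = 177 - 3·(466/29) = 128.7931.
Umbra's profit: 128.7931·(183/29) - 72·(183/29) - 3(183/29)² = 238.9227.

238.92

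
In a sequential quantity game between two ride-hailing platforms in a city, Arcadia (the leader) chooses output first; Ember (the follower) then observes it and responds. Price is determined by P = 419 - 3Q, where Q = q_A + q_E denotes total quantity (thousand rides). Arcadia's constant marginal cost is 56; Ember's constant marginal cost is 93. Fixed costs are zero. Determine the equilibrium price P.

The follower Ember best-responds to any q_A: π_E = (419 - 3Q)q_E - 93q_E.
Follower FOC: 326 - 3q_A - 6q_E = 0, so q_E(q_A) = (326 - 3q_A)/6.
Arcadia substitutes q_E(q_A) into its own profit: π_A = q_A(419 - 3q_A - (326 - 3q_A)/2) - 56q_A = (256 - (3/2)q_A)q_A - 56q_A.
Maximising: ∂π_A/∂q_A = 200 - 3q_A = 0, giving q_A = 200/3.
Then q_E = (326 - 3·(200/3))/6 = 21.
Total output Q = 263/3, so price P = 419 - 3·(263/3) = 156.

156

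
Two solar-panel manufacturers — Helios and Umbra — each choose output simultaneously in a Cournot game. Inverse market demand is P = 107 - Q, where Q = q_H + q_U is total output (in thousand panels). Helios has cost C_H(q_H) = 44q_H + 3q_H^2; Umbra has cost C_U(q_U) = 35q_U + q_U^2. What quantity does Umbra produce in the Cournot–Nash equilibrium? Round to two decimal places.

Helios's profit: π_H = (107 - Q)q_H - (44q_H + 3q_H²). Setting ∂π_H/∂q_H = 0: 63 - 8q_H - (q_U) = 0.
Umbra's first-order condition: 72 - 4q_U - (q_H) = 0.
So q_H = (63 - q_U)/8 and q_U = (72 - q_H)/4.
Solving the pair: q_H = 180/31, q_U = 513/31.

16.55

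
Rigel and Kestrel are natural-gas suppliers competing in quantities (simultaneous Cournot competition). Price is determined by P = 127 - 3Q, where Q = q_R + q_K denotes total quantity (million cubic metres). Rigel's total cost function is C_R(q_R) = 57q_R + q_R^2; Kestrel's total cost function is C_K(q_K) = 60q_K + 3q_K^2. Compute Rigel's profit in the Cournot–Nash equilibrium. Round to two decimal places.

Rigel's profit: π_R = (127 - 3Q)q_R - (57q_R + q_R²). Setting ∂π_R/∂q_R = 0: 70 - 8q_R - 3(q_K) = 0.
Kestrel's profit: π_K = (127 - 3Q)q_K - (60q_K + 3q_K²). Setting ∂π_K/∂q_K = 0: 67 - 12q_K - 3(q_R) = 0.
Rearranging gives the reaction functions q_R = (70 - 3q_K)/8 and q_K = (67 - 3q_R)/12.
Substituting one into the other gives q_R = 213/29 and q_K = 326/87.
Price P = 127 - 3·(965/87) = 93.7241.
Rigel's profit: 93.7241·(213/29) - 57·(213/29) - (213/29)² = 215.7860.

215.79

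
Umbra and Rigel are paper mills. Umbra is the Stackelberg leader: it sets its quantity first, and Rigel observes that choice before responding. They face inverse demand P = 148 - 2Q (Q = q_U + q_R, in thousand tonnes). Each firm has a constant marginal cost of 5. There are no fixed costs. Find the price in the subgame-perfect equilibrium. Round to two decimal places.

40.75

Solve by backward induction. Given q_U, the follower Rigel maximises π_R = (148 - 2q_U - 2q_R)q_R - 5q_R.
Setting the follower's marginal profit to zero, 143 - 2q_U - 4q_R = 0, i.e. q_R = (143 - 2q_U)/4.
Umbra substitutes q_R(q_U) into its own profit: π_U = q_U(148 - 2q_U - (143 - 2q_U)/2) - 5q_U = (153/2 - q_U)q_U - 5q_U.
The leader's first-order condition 143/2 - 2q_U = 0 yields q_U = 143/4.
Then q_R = (143 - 2·(143/4))/4 = 143/8.
Total output Q = 429/8, so price P = 148 - 2·(429/8) = 163/4.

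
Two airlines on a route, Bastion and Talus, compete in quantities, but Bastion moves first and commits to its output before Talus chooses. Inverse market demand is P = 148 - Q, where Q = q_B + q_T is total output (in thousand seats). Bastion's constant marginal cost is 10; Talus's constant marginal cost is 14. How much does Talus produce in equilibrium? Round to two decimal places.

The follower Talus best-responds to any q_B: π_T = (148 - Q)q_T - 14q_T.
Follower FOC: 134 - q_B - 2q_T = 0, so q_T(q_B) = (134 - q_B)/2.
Bastion substitutes q_T(q_B) into its own profit: π_B = q_B(148 - q_B - (134 - q_B)/2) - 10q_B = (81 - (1/2)q_B)q_B - 10q_B.
The leader's first-order condition 71 - q_B = 0 yields q_B = 71.
Then q_T = (134 - 71)/2 = 63/2.

31.50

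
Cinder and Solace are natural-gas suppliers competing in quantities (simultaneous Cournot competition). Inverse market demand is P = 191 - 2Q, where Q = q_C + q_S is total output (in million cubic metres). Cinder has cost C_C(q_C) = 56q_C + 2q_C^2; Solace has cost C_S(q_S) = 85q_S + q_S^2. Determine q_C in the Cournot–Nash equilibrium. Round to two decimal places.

Cinder's profit: π_C = (191 - 2Q)q_C - (56q_C + 2q_C²). Setting ∂π_C/∂q_C = 0: 135 - 8q_C - 2(q_S) = 0.
Solace's profit: π_S = (191 - 2Q)q_S - (85q_S + q_S²). Setting ∂π_S/∂q_S = 0: 106 - 6q_S - 2(q_C) = 0.
Best responses: q_C = (135 - 2q_S)/8, q_S = (106 - 2q_C)/6.
Substituting one into the other gives q_C = 299/22 and q_S = 289/22.

13.59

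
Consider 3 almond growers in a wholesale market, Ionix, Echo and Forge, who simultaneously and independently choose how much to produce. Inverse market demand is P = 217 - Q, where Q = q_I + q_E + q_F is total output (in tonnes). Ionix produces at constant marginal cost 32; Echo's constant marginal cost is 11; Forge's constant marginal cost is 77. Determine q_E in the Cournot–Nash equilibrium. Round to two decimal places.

Ionix's profit: π_I = (217 - Q)q_I - (32q_I). Setting ∂π_I/∂q_I = 0: 185 - 2q_I - (q_E + q_F) = 0.
Echo's first-order condition: 206 - 2q_E - (q_I + q_F) = 0.
Forge's first-order condition: 140 - 2q_F - (q_I + q_E) = 0.
Adding the 3 first-order conditions: 531 − 4Q = 0, so Q = 531/4.
Back-substituting: q_I = (185 − 531/4) = 209/4, q_E = (206 − 531/4) = 293/4, q_F = (140 − 531/4) = 29/4.

73.25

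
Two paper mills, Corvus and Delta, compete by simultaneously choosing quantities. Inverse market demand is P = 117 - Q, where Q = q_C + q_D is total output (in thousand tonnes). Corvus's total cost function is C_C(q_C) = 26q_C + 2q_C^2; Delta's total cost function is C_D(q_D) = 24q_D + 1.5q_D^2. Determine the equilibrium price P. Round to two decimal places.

88.41

Corvus's profit: π_C = (117 - Q)q_C - (26q_C + 2q_C²). Setting ∂π_C/∂q_C = 0: 91 - 6q_C - (q_D) = 0.
Delta's first-order condition: 93 - 5q_D - (q_C) = 0.
So q_C = (91 - q_D)/6 and q_D = (93 - q_C)/5.
Solving the pair: q_C = 362/29, q_D = 467/29.
Total output Q = 829/29, so price P = 117 - 829/29 = 88.4138.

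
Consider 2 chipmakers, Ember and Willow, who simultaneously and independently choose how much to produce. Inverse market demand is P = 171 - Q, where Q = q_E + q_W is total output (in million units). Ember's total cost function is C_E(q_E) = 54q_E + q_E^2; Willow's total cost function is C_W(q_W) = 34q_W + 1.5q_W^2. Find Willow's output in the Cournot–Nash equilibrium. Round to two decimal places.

Ember's profit: π_E = (171 - Q)q_E - (54q_E + q_E²). Setting ∂π_E/∂q_E = 0: 117 - 4q_E - (q_W) = 0.
Willow's first-order condition: 137 - 5q_W - (q_E) = 0.
Best responses: q_E = (117 - q_W)/4, q_W = (137 - q_E)/5.
Substituting one into the other gives q_E = 448/19 and q_W = 431/19.

22.68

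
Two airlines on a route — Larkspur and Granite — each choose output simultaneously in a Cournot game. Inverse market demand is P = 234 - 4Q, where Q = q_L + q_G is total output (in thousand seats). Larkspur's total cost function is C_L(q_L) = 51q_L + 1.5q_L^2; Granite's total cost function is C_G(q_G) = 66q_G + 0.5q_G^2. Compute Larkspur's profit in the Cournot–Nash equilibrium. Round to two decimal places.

Larkspur's profit: π_L = (234 - 4Q)q_L - (51q_L + (3/2)q_L²). Setting ∂π_L/∂q_L = 0: 183 - 11q_L - 4(q_G) = 0.
Granite's first-order condition: 168 - 9q_G - 4(q_L) = 0.
So q_L = (183 - 4q_G)/11 and q_G = (168 - 4q_L)/9.
Solving the pair: q_L = 975/83, q_G = 1116/83.
Price P = 234 - 4·25.1928 = 133.2289.
Larkspur's profit: 133.2289·(975/83) - 51·(975/83) - (3/2)(975/83)² = 758.9545.

758.95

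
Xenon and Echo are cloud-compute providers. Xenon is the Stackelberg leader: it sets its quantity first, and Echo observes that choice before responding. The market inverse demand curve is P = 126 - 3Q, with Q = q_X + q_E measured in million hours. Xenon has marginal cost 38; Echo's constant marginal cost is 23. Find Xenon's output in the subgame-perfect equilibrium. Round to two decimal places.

12.17

Solve by backward induction. Given q_X, the follower Echo maximises π_E = (126 - 3q_X - 3q_E)q_E - 23q_E.
Setting the follower's marginal profit to zero, 103 - 3q_X - 6q_E = 0, i.e. q_E = (103 - 3q_X)/6.
Xenon substitutes q_E(q_X) into its own profit: π_X = q_X(126 - 3q_X - (103 - 3q_X)/2) - 38q_X = (149/2 - (3/2)q_X)q_X - 38q_X.
Leader FOC: 73/2 - 3q_X = 0, so q_X = 73/6.
Then q_E = (103 - 3·(73/6))/6 = 133/12.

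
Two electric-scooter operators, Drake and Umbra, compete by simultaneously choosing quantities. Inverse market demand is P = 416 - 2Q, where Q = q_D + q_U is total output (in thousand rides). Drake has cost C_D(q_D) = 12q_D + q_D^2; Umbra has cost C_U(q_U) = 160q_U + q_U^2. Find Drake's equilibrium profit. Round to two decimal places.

10710.19

Drake's profit: π_D = (416 - 2Q)q_D - (12q_D + q_D²). Setting ∂π_D/∂q_D = 0: 404 - 6q_D - 2(q_U) = 0.
Umbra's first-order condition: 256 - 6q_U - 2(q_D) = 0.
Best responses: q_D = (404 - 2q_U)/6, q_U = (256 - 2q_D)/6.
Substituting one into the other gives q_D = 239/4 and q_U = 91/4.
Price P = 416 - 2·(165/2) = 251.
Drake's profit: 251·(239/4) - 12·(239/4) - (239/4)² = 10710.1875.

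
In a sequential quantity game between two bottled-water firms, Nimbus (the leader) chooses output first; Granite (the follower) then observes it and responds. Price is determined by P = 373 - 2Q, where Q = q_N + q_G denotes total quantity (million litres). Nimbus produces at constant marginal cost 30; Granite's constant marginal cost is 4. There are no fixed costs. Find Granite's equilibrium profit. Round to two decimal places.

5538.78

The follower Granite best-responds to any q_N: π_G = (373 - 2Q)q_G - 4q_G.
∂π_G/∂q_G = 369 - 2q_N - 4q_G = 0 gives the reaction function q_G = (369 - 2q_N)/4.
The leader anticipates this reaction. Substituting into P = 373 - 2Q gives P = 377/2 - q_N, so π_N = (377/2 - q_N)q_N - 30q_N.
Leader FOC: 317/2 - 2q_N = 0, so q_N = 317/4.
Then q_G = (369 - 2·(317/4))/4 = 421/8.
Price P = 373 - 2·(1055/8) = 437/4.
Granite's profit: (437/4 - 4)·(421/8) = 5538.7813.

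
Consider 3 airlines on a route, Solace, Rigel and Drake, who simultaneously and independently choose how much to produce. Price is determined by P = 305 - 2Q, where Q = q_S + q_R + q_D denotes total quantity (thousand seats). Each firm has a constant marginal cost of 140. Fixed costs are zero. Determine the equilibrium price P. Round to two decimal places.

A representative firm's profit is π_i = q_i(305 - 2Q) - 140q_i.
First-order condition (treating rivals' output as given): 165 - 4q_i - 2·Σ_{j≠i} q_j = 0.
With identical firms every q_j equals q_i, so Σ_{j≠i} q_j = 2q_i and 165 = 8q_i, giving q_i = 165/8.
Total output Q = 495/8, so price P = 305 - 2·(495/8) = 725/4.

181.25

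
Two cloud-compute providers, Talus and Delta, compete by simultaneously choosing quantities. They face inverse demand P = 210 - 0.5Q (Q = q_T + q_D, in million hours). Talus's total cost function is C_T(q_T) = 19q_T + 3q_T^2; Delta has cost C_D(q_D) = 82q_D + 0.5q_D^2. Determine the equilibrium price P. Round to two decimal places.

Talus's profit: π_T = (210 - 0.5Q)q_T - (19q_T + 3q_T²). Setting ∂π_T/∂q_T = 0: 191 - 7q_T - (1/2)(q_D) = 0.
Delta's profit: π_D = (210 - 0.5Q)q_D - (82q_D + (1/2)q_D²). Setting ∂π_D/∂q_D = 0: 128 - 2q_D - (1/2)(q_T) = 0.
Rearranging gives the reaction functions q_T = (191 - (1/2)q_D)/7 and q_D = (128 - (1/2)q_T)/2.
Substituting one into the other gives q_T = 1272/55 and q_D = 58.2182.
Total output Q = 81.3455, so price P = 210 - (1/2)·81.3455 = 169.3273.

169.33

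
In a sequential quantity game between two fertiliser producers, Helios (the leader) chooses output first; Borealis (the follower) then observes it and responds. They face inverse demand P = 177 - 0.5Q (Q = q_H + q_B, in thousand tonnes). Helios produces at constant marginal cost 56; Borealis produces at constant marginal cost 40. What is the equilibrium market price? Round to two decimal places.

82.25

The follower Borealis best-responds to any q_H: π_B = (177 - 0.5Q)q_B - 40q_B.
∂π_B/∂q_B = 137 - (1/2)q_H - q_B = 0 gives the reaction function q_B = (137 - (1/2)q_H).
Helios substitutes q_B(q_H) into its own profit: π_H = q_H(177 - (1/2)q_H - (137 - (1/2)q_H)/2) - 56q_H = (217/2 - (1/4)q_H)q_H - 56q_H.
The leader's first-order condition 105/2 - (1/2)q_H = 0 yields q_H = 105.
Then q_B = (137 - (1/2)·105) = 169/2.
Total output Q = 379/2, so price P = 177 - (1/2)·(379/2) = 329/4.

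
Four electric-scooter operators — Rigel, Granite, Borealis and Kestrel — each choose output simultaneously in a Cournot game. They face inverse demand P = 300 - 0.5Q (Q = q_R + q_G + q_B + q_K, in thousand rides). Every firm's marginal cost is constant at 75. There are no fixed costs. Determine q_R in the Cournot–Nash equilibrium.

Each firm earns π_i = (300 - 0.5Q)q_i - 75q_i.
First-order condition (treating rivals' output as given): 225 - q_i - (1/2)·Σ_{j≠i} q_j = 0.
By symmetry each firm produces the same amount; substituting Σ_{j≠i} q_j = 3q_i yields q_i = 225/(5/2) = 90.

90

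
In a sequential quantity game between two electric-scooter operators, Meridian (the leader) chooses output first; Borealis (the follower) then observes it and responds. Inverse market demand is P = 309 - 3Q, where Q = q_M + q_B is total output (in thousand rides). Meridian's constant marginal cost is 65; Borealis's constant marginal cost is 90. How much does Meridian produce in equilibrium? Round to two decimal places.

The follower Borealis best-responds to any q_M: π_B = (309 - 3Q)q_B - 90q_B.
Follower FOC: 219 - 3q_M - 6q_B = 0, so q_B(q_M) = (219 - 3q_M)/6.
The leader anticipates this reaction. Substituting into P = 309 - 3Q gives P = 399/2 - (3/2)q_M, so π_M = (399/2 - (3/2)q_M)q_M - 65q_M.
The leader's first-order condition 269/2 - 3q_M = 0 yields q_M = 269/6.
Then q_B = (219 - 3·(269/6))/6 = 169/12.

44.83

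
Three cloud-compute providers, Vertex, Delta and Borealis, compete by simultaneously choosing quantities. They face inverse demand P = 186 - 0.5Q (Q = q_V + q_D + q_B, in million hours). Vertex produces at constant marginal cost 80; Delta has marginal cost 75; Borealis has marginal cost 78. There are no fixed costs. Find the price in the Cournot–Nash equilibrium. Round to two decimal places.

Vertex's profit: π_V = (186 - 0.5Q)q_V - (80q_V). Setting ∂π_V/∂q_V = 0: 106 - q_V - (1/2)(q_D + q_B) = 0.
Delta's profit: π_D = (186 - 0.5Q)q_D - (75q_D). Setting ∂π_D/∂q_D = 0: 111 - q_D - (1/2)(q_V + q_B) = 0.
Borealis's profit: π_B = (186 - 0.5Q)q_B - (78q_B). Setting ∂π_B/∂q_B = 0: 108 - q_B - (1/2)(q_V + q_D) = 0.
Adding the 3 first-order conditions: 325 − 2Q = 0, so Q = 325/2.
Back-substituting: q_V = (106 − 325/4)/(1/2) = 99/2, q_D = (111 − 325/4)/(1/2) = 119/2, q_B = (108 − 325/4)/(1/2) = 107/2.
Total output Q = 325/2, so price P = 186 - (1/2)·(325/2) = 419/4.

104.75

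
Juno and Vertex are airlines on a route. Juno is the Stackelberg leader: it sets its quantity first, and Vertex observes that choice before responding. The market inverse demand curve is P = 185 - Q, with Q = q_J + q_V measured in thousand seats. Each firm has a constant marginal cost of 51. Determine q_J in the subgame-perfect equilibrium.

67

The follower Vertex best-responds to any q_J: π_V = (185 - Q)q_V - 51q_V.
Follower FOC: 134 - q_J - 2q_V = 0, so q_V(q_J) = (134 - q_J)/2.
The leader anticipates this reaction. Substituting into P = 185 - Q gives P = 118 - (1/2)q_J, so π_J = (118 - (1/2)q_J)q_J - 51q_J.
Leader FOC: 67 - q_J = 0, so q_J = 67.
Then q_V = (134 - 67)/2 = 67/2.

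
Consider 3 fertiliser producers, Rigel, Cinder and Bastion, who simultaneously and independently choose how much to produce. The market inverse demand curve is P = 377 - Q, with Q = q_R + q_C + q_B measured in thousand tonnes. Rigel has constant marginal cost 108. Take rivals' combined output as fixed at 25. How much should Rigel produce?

122

With rivals' combined output fixed at 25, Rigel's profit is π_R = (377 - 25 - q_R)q_R - (108q_R) = (352 - q_R)q_R - (108q_R).
∂π_R/∂q_R = 244 - 2q_R = 0, so q_R = 122.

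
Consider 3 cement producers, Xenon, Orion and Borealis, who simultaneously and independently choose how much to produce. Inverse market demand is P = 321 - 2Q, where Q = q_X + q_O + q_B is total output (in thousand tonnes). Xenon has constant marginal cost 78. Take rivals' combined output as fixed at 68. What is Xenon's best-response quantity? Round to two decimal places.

With rivals' combined output fixed at 68, Xenon's profit is π_X = (321 - 2·68 - 2q_X)q_X - (78q_X) = (185 - 2q_X)q_X - (78q_X).
∂π_X/∂q_X = 107 - 4q_X = 0, so q_X = 107/4.

26.75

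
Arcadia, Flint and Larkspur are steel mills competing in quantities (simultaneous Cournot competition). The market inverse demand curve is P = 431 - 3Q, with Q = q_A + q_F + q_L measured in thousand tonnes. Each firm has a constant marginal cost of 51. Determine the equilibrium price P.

146

A representative firm's profit is π_i = q_i(431 - 3Q) - 51q_i.
Setting ∂π_i/∂q_i = 0 with rivals' quantities fixed: 380 - 6q_i - 3·Σ_{j≠i} q_j = 0.
With identical firms every q_j equals q_i, so Σ_{j≠i} q_j = 2q_i and 380 = 12q_i, giving q_i = 95/3.
Total output Q = 95, so price P = 431 - 3·95 = 146.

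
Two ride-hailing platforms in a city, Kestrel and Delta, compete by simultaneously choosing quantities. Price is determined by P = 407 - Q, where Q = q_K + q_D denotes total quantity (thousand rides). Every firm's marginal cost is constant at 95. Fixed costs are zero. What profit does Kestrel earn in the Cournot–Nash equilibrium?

A representative firm's profit is π_i = q_i(407 - Q) - 95q_i.
First-order condition (treating rivals' output as given): 312 - 2q_i - q_j = 0.
By symmetry each firm produces the same amount; substituting q_j = q_i yields q_i = 312/3 = 104.
Price P = 407 - 208 = 199.
Kestrel's profit: (199 - 95)·104 = 10816.

10816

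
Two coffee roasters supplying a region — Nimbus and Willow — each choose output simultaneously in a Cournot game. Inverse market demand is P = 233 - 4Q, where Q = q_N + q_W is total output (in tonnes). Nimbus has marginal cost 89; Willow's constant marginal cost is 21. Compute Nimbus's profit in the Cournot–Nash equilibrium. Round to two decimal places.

Nimbus's profit: π_N = (233 - 4Q)q_N - (89q_N). Setting ∂π_N/∂q_N = 0: 144 - 8q_N - 4(q_W) = 0.
Willow's profit: π_W = (233 - 4Q)q_W - (21q_W). Setting ∂π_W/∂q_W = 0: 212 - 8q_W - 4(q_N) = 0.
Best responses: q_N = (144 - 4q_W)/8, q_W = (212 - 4q_N)/8.
Solving the pair: q_N = 19/3, q_W = 70/3.
Price P = 233 - 4·(89/3) = 343/3.
Nimbus's profit: (343/3 - 89)·(19/3) = 1444/9.

160.44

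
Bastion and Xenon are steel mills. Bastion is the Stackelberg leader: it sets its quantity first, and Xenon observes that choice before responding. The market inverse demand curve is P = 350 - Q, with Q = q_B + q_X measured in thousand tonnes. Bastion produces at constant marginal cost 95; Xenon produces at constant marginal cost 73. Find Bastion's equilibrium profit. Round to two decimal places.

The follower Xenon best-responds to any q_B: π_X = (350 - Q)q_X - 73q_X.
∂π_X/∂q_X = 277 - q_B - 2q_X = 0 gives the reaction function q_X = (277 - q_B)/2.
Bastion substitutes q_X(q_B) into its own profit: π_B = q_B(350 - q_B - (277 - q_B)/2) - 95q_B = (423/2 - (1/2)q_B)q_B - 95q_B.
Leader FOC: 233/2 - q_B = 0, so q_B = 233/2.
Then q_X = (277 - 233/2)/2 = 321/4.
Price P = 350 - 787/4 = 613/4.
Bastion's profit: (613/4 - 95)·(233/2) = 6786.1250.

6786.13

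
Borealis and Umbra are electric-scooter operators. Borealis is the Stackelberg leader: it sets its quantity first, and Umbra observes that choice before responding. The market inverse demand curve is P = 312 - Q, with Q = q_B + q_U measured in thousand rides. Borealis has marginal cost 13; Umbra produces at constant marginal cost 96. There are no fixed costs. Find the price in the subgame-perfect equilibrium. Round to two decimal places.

108.50

The follower Umbra best-responds to any q_B: π_U = (312 - Q)q_U - 96q_U.
∂π_U/∂q_U = 216 - q_B - 2q_U = 0 gives the reaction function q_U = (216 - q_B)/2.
Borealis substitutes q_U(q_B) into its own profit: π_B = q_B(312 - q_B - (216 - q_B)/2) - 13q_B = (204 - (1/2)q_B)q_B - 13q_B.
Leader FOC: 191 - q_B = 0, so q_B = 191.
Then q_U = (216 - 191)/2 = 25/2.
Total output Q = 407/2, so price P = 312 - 407/2 = 217/2.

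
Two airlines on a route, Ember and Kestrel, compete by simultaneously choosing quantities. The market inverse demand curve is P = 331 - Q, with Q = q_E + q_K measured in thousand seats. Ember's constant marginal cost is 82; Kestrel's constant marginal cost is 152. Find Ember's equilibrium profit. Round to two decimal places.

11306.78

Ember's profit: π_E = (331 - Q)q_E - (82q_E). Setting ∂π_E/∂q_E = 0: 249 - 2q_E - (q_K) = 0.
Kestrel's profit: π_K = (331 - Q)q_K - (152q_K). Setting ∂π_K/∂q_K = 0: 179 - 2q_K - (q_E) = 0.
Rearranging gives the reaction functions q_E = (249 - q_K)/2 and q_K = (179 - q_E)/2.
Solving the pair: q_E = 319/3, q_K = 109/3.
Price P = 331 - 428/3 = 565/3.
Ember's profit: (565/3 - 82)·(319/3) = 11306.7778.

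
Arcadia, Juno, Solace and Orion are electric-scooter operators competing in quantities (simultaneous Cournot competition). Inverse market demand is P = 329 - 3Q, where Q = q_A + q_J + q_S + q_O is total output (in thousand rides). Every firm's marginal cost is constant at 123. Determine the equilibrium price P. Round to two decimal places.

164.20

Each firm earns π_i = (329 - 3Q)q_i - 123q_i.
Setting ∂π_i/∂q_i = 0 with rivals' quantities fixed: 206 - 6q_i - 3·Σ_{j≠i} q_j = 0.
By symmetry each firm produces the same amount; substituting Σ_{j≠i} q_j = 3q_i yields q_i = 206/15.
Total output Q = 824/15, so price P = 329 - 3·(824/15) = 821/5.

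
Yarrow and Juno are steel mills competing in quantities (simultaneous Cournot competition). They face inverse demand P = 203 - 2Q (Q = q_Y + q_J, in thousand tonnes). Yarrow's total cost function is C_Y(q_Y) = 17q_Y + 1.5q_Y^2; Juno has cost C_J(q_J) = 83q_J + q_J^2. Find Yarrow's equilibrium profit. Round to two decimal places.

1859.98

Yarrow's profit: π_Y = (203 - 2Q)q_Y - (17q_Y + (3/2)q_Y²). Setting ∂π_Y/∂q_Y = 0: 186 - 7q_Y - 2(q_J) = 0.
Juno's first-order condition: 120 - 6q_J - 2(q_Y) = 0.
Best responses: q_Y = (186 - 2q_J)/7, q_J = (120 - 2q_Y)/6.
Solving the pair: q_Y = 438/19, q_J = 234/19.
Price P = 203 - 2·(672/19) = 132.2632.
Yarrow's profit: 132.2632·(438/19) - 17·(438/19) - (3/2)(438/19)² = 1859.9834.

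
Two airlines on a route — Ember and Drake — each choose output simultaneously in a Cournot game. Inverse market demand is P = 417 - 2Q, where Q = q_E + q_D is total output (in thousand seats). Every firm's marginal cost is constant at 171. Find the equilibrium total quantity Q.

Each firm earns π_i = (417 - 2Q)q_i - 171q_i.
First-order condition (treating rivals' output as given): 246 - 4q_i - 2q_j = 0.
By symmetry each firm produces the same amount; substituting q_j = q_i yields q_i = 246/6 = 41.
Total output Q = 41 + 41 = 82.

82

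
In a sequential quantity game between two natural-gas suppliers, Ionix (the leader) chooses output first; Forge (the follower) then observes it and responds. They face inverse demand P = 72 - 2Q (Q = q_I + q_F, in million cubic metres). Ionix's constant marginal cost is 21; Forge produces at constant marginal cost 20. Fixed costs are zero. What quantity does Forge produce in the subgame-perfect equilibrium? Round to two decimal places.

Solve by backward induction. Given q_I, the follower Forge maximises π_F = (72 - 2q_I - 2q_F)q_F - 20q_F.
∂π_F/∂q_F = 52 - 2q_I - 4q_F = 0 gives the reaction function q_F = (52 - 2q_I)/4.
Ionix substitutes q_F(q_I) into its own profit: π_I = q_I(72 - 2q_I - (52 - 2q_I)/2) - 21q_I = (46 - q_I)q_I - 21q_I.
The leader's first-order condition 25 - 2q_I = 0 yields q_I = 25/2.
Then q_F = (52 - 2·(25/2))/4 = 27/4.

6.75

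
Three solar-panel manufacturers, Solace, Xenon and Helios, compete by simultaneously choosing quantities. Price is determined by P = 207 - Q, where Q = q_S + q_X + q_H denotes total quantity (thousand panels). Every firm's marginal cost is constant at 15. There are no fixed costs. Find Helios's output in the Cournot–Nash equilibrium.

Each firm earns π_i = (207 - Q)q_i - 15q_i.
Setting ∂π_i/∂q_i = 0 with rivals' quantities fixed: 192 - 2q_i - Σ_{j≠i} q_j = 0.
By symmetry each firm produces the same amount; substituting Σ_{j≠i} q_j = 2q_i yields q_i = 192/4 = 48.

48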